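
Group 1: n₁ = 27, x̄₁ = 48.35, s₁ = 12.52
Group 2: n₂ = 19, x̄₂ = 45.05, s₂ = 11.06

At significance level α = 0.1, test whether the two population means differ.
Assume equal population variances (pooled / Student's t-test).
Student's two-sample t-test (equal variances):
H₀: μ₁ = μ₂
H₁: μ₁ ≠ μ₂
df = n₁ + n₂ - 2 = 44
Pooled variance s_p² = [(n₁-1)s₁² + (n₂-1)s₂²] / (n₁ + n₂ - 2) = [(26)(12.52²) + (18)(11.06²)] / 44 = 142.6667
SE = √(s_p²(1/n₁ + 1/n₂)) = √(142.6667 × (1/27 + 1/19)) = 3.5767
t = (x̄₁ - x̄₂) / SE = (48.35 - 45.05) / 3.5767 = 3.30 / 3.5767 = 0.923
p-value = 0.3612

Since p-value > α = 0.1, we fail to reject H₀.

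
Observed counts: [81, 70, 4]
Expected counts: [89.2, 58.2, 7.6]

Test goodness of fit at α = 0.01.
Chi-square goodness of fit test:
H₀: observed counts match expected distribution
H₁: observed counts differ from expected distribution
df = k - 1 = 2
χ² = Σ(O - E)²/E
   = (81 - 89.2)²/89.2 + (70 - 58.2)²/58.2 + (4 - 7.6)²/7.6
   = 0.754 + 2.392 + 1.705
   = 4.85
p-value = 0.0884

Since p-value > α = 0.01, we fail to reject H₀.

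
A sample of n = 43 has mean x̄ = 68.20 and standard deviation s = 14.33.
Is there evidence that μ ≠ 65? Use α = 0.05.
One-sample t-test:
H₀: μ = 65
H₁: μ ≠ 65
df = n - 1 = 42
t = (x̄ - μ₀) / (s/√n) = (68.20 - 65) / (14.33/√43) = 1.464
p-value = 0.1506

Since p-value > α = 0.05, we fail to reject H₀.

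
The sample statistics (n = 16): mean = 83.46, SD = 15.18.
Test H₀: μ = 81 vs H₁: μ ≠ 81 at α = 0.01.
One-sample t-test:
H₀: μ = 81
H₁: μ ≠ 81
df = n - 1 = 15
t = (x̄ - μ₀) / (s/√n) = (83.46 - 81) / (15.18/√16) = 0.648
p-value = 0.5266

Since p-value > α = 0.01, we fail to reject H₀.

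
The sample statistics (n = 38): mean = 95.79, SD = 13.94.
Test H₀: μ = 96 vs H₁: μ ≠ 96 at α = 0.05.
One-sample t-test:
H₀: μ = 96
H₁: μ ≠ 96
df = n - 1 = 37
t = (x̄ - μ₀) / (s/√n) = (95.79 - 96) / (13.94/√38) = -0.093
p-value = 0.9265

Since p-value > α = 0.05, we fail to reject H₀.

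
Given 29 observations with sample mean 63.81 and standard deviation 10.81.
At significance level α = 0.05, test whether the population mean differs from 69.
One-sample t-test:
H₀: μ = 69
H₁: μ ≠ 69
df = n - 1 = 28
t = (x̄ - μ₀) / (s/√n) = (63.81 - 69) / (10.81/√29) = -2.585
p-value = 0.0152

Since p-value < α = 0.05, we reject H₀.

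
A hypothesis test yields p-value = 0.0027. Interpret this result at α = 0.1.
Since p = 0.0027 < α = 0.1, reject H₀.
There is sufficient evidence to reject the null hypothesis; the result is statistically significant at the 0.1 level.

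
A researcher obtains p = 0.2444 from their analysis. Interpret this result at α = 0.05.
Since p = 0.2444 > α = 0.05, fail to reject H₀.
There is insufficient evidence to reject the null hypothesis; the result is not statistically significant at the 0.05 level.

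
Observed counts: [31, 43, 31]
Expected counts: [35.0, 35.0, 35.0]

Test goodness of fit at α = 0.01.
Chi-square goodness of fit test:
H₀: observed counts match expected distribution
H₁: observed counts differ from expected distribution
df = k - 1 = 2
χ² = Σ(O - E)²/E
   = (31 - 35.0)²/35.0 + (43 - 35.0)²/35.0 + (31 - 35.0)²/35.0
   = 0.457 + 1.829 + 0.457
   = 2.74
p-value = 0.2537

Since p-value > α = 0.01, we fail to reject H₀.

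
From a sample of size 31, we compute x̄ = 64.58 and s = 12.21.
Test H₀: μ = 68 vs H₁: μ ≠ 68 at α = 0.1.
One-sample t-test:
H₀: μ = 68
H₁: μ ≠ 68
df = n - 1 = 30
t = (x̄ - μ₀) / (s/√n) = (64.58 - 68) / (12.21/√31) = -1.560
p-value = 0.1294

Since p-value > α = 0.1, we fail to reject H₀.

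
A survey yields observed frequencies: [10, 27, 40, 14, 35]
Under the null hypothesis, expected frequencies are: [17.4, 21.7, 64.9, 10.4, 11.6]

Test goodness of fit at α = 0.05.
Chi-square goodness of fit test:
H₀: observed counts match expected distribution
H₁: observed counts differ from expected distribution
df = k - 1 = 4
χ² = Σ(O - E)²/E
   = (10 - 17.4)²/17.4 + (27 - 21.7)²/21.7 + (40 - 64.9)²/64.9 + (14 - 10.4)²/10.4 + (35 - 11.6)²/11.6
   = 3.147 + 1.294 + 9.553 + 1.246 + 47.203
   = 62.44
p-value < 0.0001

Since p-value < α = 0.05, we reject H₀.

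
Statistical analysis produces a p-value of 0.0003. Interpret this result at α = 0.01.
Since p = 0.0003 < α = 0.01, reject H₀.
There is sufficient evidence to reject the null hypothesis; the result is statistically significant at the 0.01 level.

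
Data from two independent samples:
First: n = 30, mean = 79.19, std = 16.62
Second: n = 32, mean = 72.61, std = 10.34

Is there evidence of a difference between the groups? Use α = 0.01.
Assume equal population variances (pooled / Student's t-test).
Student's two-sample t-test (equal variances):
H₀: μ₁ = μ₂
H₁: μ₁ ≠ μ₂
df = n₁ + n₂ - 2 = 60
Pooled variance s_p² = [(n₁-1)s₁² + (n₂-1)s₂²] / (n₁ + n₂ - 2) = [(29)(16.62²) + (31)(10.34²)] / 60 = 188.7482
SE = √(s_p²(1/n₁ + 1/n₂)) = √(188.7482 × (1/30 + 1/32)) = 3.4914
t = (x̄₁ - x̄₂) / SE = (79.19 - 72.61) / 3.4914 = 6.58 / 3.4914 = 1.885
p-value = 0.0643

Since p-value > α = 0.01, we fail to reject H₀.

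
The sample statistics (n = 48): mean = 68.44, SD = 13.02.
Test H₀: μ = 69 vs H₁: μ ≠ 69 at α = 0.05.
One-sample t-test:
H₀: μ = 69
H₁: μ ≠ 69
df = n - 1 = 47
t = (x̄ - μ₀) / (s/√n) = (68.44 - 69) / (13.02/√48) = -0.298
p-value = 0.7670

Since p-value > α = 0.05, we fail to reject H₀.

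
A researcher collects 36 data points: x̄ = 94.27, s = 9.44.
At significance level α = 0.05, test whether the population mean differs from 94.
One-sample t-test:
H₀: μ = 94
H₁: μ ≠ 94
df = n - 1 = 35
t = (x̄ - μ₀) / (s/√n) = (94.27 - 94) / (9.44/√36) = 0.172
p-value = 0.8647

Since p-value > α = 0.05, we fail to reject H₀.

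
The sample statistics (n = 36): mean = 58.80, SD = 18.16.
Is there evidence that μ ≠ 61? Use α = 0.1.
One-sample t-test:
H₀: μ = 61
H₁: μ ≠ 61
df = n - 1 = 35
t = (x̄ - μ₀) / (s/√n) = (58.80 - 61) / (18.16/√36) = -0.727
p-value = 0.4721

Since p-value > α = 0.1, we fail to reject H₀.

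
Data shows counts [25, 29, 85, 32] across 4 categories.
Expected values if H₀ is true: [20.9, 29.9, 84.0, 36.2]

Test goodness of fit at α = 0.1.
Chi-square goodness of fit test:
H₀: observed counts match expected distribution
H₁: observed counts differ from expected distribution
df = k - 1 = 3
χ² = Σ(O - E)²/E
   = (25 - 20.9)²/20.9 + (29 - 29.9)²/29.9 + (85 - 84.0)²/84.0 + (32 - 36.2)²/36.2
   = 0.804 + 0.027 + 0.012 + 0.487
   = 1.33
p-value = 0.7219

Since p-value > α = 0.1, we fail to reject H₀.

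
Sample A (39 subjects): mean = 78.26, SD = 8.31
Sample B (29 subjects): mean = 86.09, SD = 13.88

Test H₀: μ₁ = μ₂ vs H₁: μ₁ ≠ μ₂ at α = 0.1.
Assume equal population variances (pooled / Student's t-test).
Student's two-sample t-test (equal variances):
H₀: μ₁ = μ₂
H₁: μ₁ ≠ μ₂
df = n₁ + n₂ - 2 = 66
Pooled variance s_p² = [(n₁-1)s₁² + (n₂-1)s₂²] / (n₁ + n₂ - 2) = [(38)(8.31²) + (28)(13.88²)] / 66 = 121.4917
SE = √(s_p²(1/n₁ + 1/n₂)) = √(121.4917 × (1/39 + 1/29)) = 2.7027
t = (x̄₁ - x̄₂) / SE = (78.26 - 86.09) / 2.7027 = -7.83 / 2.7027 = -2.897
p-value = 0.0051

Since p-value < α = 0.1, we reject H₀.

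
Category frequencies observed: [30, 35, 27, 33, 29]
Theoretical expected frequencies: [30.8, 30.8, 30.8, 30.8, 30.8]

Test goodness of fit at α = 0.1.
Chi-square goodness of fit test:
H₀: observed counts match expected distribution
H₁: observed counts differ from expected distribution
df = k - 1 = 4
χ² = Σ(O - E)²/E
   = (30 - 30.8)²/30.8 + (35 - 30.8)²/30.8 + (27 - 30.8)²/30.8 + (33 - 30.8)²/30.8 + (29 - 30.8)²/30.8
   = 0.021 + 0.573 + 0.469 + 0.157 + 0.105
   = 1.32
p-value = 0.8572

Since p-value > α = 0.1, we fail to reject H₀.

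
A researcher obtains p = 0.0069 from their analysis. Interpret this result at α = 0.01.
Since p = 0.0069 < α = 0.01, reject H₀.
There is sufficient evidence to reject the null hypothesis; the result is statistically significant at the 0.01 level.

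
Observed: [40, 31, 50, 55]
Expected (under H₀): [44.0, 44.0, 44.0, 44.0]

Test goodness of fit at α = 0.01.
Chi-square goodness of fit test:
H₀: observed counts match expected distribution
H₁: observed counts differ from expected distribution
df = k - 1 = 3
χ² = Σ(O - E)²/E
   = (40 - 44.0)²/44.0 + (31 - 44.0)²/44.0 + (50 - 44.0)²/44.0 + (55 - 44.0)²/44.0
   = 0.364 + 3.841 + 0.818 + 2.750
   = 7.77
p-value = 0.0509

Since p-value > α = 0.01, we fail to reject H₀.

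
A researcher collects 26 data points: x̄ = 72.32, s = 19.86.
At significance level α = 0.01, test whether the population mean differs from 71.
One-sample t-test:
H₀: μ = 71
H₁: μ ≠ 71
df = n - 1 = 25
t = (x̄ - μ₀) / (s/√n) = (72.32 - 71) / (19.86/√26) = 0.339
p-value = 0.7375

Since p-value > α = 0.01, we fail to reject H₀.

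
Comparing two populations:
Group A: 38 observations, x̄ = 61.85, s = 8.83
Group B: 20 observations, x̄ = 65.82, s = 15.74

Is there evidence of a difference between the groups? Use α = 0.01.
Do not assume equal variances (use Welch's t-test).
Welch's two-sample t-test:
H₀: μ₁ = μ₂
H₁: μ₁ ≠ μ₂
s₁²/n₁ = 8.83²/38 = 2.0518,  s₂²/n₂ = 15.74²/20 = 12.3874
SE = √(s₁²/n₁ + s₂²/n₂) = √(2.0518 + 12.3874) = 3.7999
df (Welch-Satterthwaite) = (s₁²/n₁ + s₂²/n₂)² / [(s₁²/n₁)²/(n₁-1) + (s₂²/n₂)²/(n₂-1)] ≈ 25.46
t = (x̄₁ - x̄₂) / SE = (61.85 - 65.82) / 3.7999 = -3.97 / 3.7999 = -1.045
p-value = 0.3060

Since p-value > α = 0.01, we fail to reject H₀.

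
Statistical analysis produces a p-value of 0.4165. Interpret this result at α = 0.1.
Since p = 0.4165 > α = 0.1, fail to reject H₀.
There is insufficient evidence to reject the null hypothesis; the result is not statistically significant at the 0.1 level.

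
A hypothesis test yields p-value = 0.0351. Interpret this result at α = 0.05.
Since p = 0.0351 < α = 0.05, reject H₀.
There is sufficient evidence to reject the null hypothesis; the result is statistically significant at the 0.05 level.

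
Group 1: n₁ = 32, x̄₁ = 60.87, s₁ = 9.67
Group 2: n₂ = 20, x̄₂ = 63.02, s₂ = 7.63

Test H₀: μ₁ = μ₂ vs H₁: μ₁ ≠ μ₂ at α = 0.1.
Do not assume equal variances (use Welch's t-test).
Welch's two-sample t-test:
H₀: μ₁ = μ₂
H₁: μ₁ ≠ μ₂
s₁²/n₁ = 9.67²/32 = 2.9222,  s₂²/n₂ = 7.63²/20 = 2.9108
SE = √(s₁²/n₁ + s₂²/n₂) = √(2.9222 + 2.9108) = 2.4152
df (Welch-Satterthwaite) = (s₁²/n₁ + s₂²/n₂)² / [(s₁²/n₁)²/(n₁-1) + (s₂²/n₂)²/(n₂-1)] ≈ 47.16
t = (x̄₁ - x̄₂) / SE = (60.87 - 63.02) / 2.4152 = -2.15 / 2.4152 = -0.890
p-value = 0.3779

Since p-value > α = 0.1, we fail to reject H₀.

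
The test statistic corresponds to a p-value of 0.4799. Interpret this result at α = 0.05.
Since p = 0.4799 > α = 0.05, fail to reject H₀.
There is insufficient evidence to reject the null hypothesis; the result is not statistically significant at the 0.05 level.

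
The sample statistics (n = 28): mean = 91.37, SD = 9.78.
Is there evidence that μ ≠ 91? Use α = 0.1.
One-sample t-test:
H₀: μ = 91
H₁: μ ≠ 91
df = n - 1 = 27
t = (x̄ - μ₀) / (s/√n) = (91.37 - 91) / (9.78/√28) = 0.200
p-value = 0.8428

Since p-value > α = 0.1, we fail to reject H₀.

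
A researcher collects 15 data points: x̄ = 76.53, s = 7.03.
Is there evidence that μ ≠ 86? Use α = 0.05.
One-sample t-test:
H₀: μ = 86
H₁: μ ≠ 86
df = n - 1 = 14
t = (x̄ - μ₀) / (s/√n) = (76.53 - 86) / (7.03/√15) = -5.217
p-value = 0.0001

Since p-value < α = 0.05, we reject H₀.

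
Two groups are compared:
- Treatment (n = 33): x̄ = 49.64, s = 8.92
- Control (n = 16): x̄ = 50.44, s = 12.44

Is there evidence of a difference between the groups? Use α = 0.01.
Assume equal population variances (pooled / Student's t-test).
Student's two-sample t-test (equal variances):
H₀: μ₁ = μ₂
H₁: μ₁ ≠ μ₂
df = n₁ + n₂ - 2 = 47
Pooled variance s_p² = [(n₁-1)s₁² + (n₂-1)s₂²] / (n₁ + n₂ - 2) = [(32)(8.92²) + (15)(12.44²)] / 47 = 103.5623
SE = √(s_p²(1/n₁ + 1/n₂)) = √(103.5623 × (1/33 + 1/16)) = 3.1001
t = (x̄₁ - x̄₂) / SE = (49.64 - 50.44) / 3.1001 = -0.80 / 3.1001 = -0.258
p-value = 0.7975

Since p-value > α = 0.01, we fail to reject H₀.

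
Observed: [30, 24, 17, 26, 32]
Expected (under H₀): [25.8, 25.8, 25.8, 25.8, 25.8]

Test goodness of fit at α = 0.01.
Chi-square goodness of fit test:
H₀: observed counts match expected distribution
H₁: observed counts differ from expected distribution
df = k - 1 = 4
χ² = Σ(O - E)²/E
   = (30 - 25.8)²/25.8 + (24 - 25.8)²/25.8 + (17 - 25.8)²/25.8 + (26 - 25.8)²/25.8 + (32 - 25.8)²/25.8
   = 0.684 + 0.126 + 3.002 + 0.002 + 1.490
   = 5.30
p-value = 0.2577

Since p-value > α = 0.01, we fail to reject H₀.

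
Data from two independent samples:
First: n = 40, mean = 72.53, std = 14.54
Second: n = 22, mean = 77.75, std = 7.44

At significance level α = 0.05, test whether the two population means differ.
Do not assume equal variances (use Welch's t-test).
Welch's two-sample t-test:
H₀: μ₁ = μ₂
H₁: μ₁ ≠ μ₂
s₁²/n₁ = 14.54²/40 = 5.2853,  s₂²/n₂ = 7.44²/22 = 2.5161
SE = √(s₁²/n₁ + s₂²/n₂) = √(5.2853 + 2.5161) = 2.7931
df (Welch-Satterthwaite) = (s₁²/n₁ + s₂²/n₂)² / [(s₁²/n₁)²/(n₁-1) + (s₂²/n₂)²/(n₂-1)] ≈ 59.80
t = (x̄₁ - x̄₂) / SE = (72.53 - 77.75) / 2.7931 = -5.22 / 2.7931 = -1.869
p-value = 0.0665

Since p-value > α = 0.05, we fail to reject H₀.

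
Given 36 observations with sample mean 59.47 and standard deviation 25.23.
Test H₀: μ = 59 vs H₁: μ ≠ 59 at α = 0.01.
One-sample t-test:
H₀: μ = 59
H₁: μ ≠ 59
df = n - 1 = 35
t = (x̄ - μ₀) / (s/√n) = (59.47 - 59) / (25.23/√36) = 0.112
p-value = 0.9116

Since p-value > α = 0.01, we fail to reject H₀.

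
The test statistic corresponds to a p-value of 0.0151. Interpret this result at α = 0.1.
Since p = 0.0151 < α = 0.1, reject H₀.
There is sufficient evidence to reject the null hypothesis; the result is statistically significant at the 0.1 level.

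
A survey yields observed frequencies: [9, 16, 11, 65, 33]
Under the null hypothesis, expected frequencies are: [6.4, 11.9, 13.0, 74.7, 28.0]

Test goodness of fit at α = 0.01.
Chi-square goodness of fit test:
H₀: observed counts match expected distribution
H₁: observed counts differ from expected distribution
df = k - 1 = 4
χ² = Σ(O - E)²/E
   = (9 - 6.4)²/6.4 + (16 - 11.9)²/11.9 + (11 - 13.0)²/13.0 + (65 - 74.7)²/74.7 + (33 - 28.0)²/28.0
   = 1.056 + 1.413 + 0.308 + 1.260 + 0.893
   = 4.93
p-value = 0.2947

Since p-value > α = 0.01, we fail to reject H₀.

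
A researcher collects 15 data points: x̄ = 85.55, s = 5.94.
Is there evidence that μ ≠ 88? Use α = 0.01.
One-sample t-test:
H₀: μ = 88
H₁: μ ≠ 88
df = n - 1 = 14
t = (x̄ - μ₀) / (s/√n) = (85.55 - 88) / (5.94/√15) = -1.597
p-value = 0.1325

Since p-value > α = 0.01, we fail to reject H₀.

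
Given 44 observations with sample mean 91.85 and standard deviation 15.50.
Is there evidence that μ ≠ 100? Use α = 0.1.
One-sample t-test:
H₀: μ = 100
H₁: μ ≠ 100
df = n - 1 = 43
t = (x̄ - μ₀) / (s/√n) = (91.85 - 100) / (15.50/√44) = -3.488
p-value = 0.0011

Since p-value < α = 0.1, we reject H₀.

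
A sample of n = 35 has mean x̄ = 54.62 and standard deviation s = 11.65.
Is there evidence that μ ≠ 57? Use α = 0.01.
One-sample t-test:
H₀: μ = 57
H₁: μ ≠ 57
df = n - 1 = 34
t = (x̄ - μ₀) / (s/√n) = (54.62 - 57) / (11.65/√35) = -1.209
p-value = 0.2352

Since p-value > α = 0.01, we fail to reject H₀.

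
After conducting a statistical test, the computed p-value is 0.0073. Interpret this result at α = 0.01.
Since p = 0.0073 < α = 0.01, reject H₀.
There is sufficient evidence to reject the null hypothesis; the result is statistically significant at the 0.01 level.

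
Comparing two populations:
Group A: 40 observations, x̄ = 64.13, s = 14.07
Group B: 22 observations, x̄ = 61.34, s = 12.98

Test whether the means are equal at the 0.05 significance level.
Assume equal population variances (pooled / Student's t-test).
Student's two-sample t-test (equal variances):
H₀: μ₁ = μ₂
H₁: μ₁ ≠ μ₂
df = n₁ + n₂ - 2 = 60
Pooled variance s_p² = [(n₁-1)s₁² + (n₂-1)s₂²] / (n₁ + n₂ - 2) = [(39)(14.07²) + (21)(12.98²)] / 60 = 187.6453
SE = √(s_p²(1/n₁ + 1/n₂)) = √(187.6453 × (1/40 + 1/22)) = 3.6360
t = (x̄₁ - x̄₂) / SE = (64.13 - 61.34) / 3.6360 = 2.79 / 3.6360 = 0.767
p-value = 0.4459

Since p-value > α = 0.05, we fail to reject H₀.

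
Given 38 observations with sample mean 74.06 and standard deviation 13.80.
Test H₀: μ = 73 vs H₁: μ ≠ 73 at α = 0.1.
One-sample t-test:
H₀: μ = 73
H₁: μ ≠ 73
df = n - 1 = 37
t = (x̄ - μ₀) / (s/√n) = (74.06 - 73) / (13.80/√38) = 0.473
p-value = 0.6386

Since p-value > α = 0.1, we fail to reject H₀.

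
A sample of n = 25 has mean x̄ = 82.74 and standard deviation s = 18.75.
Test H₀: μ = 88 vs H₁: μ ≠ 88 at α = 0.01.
One-sample t-test:
H₀: μ = 88
H₁: μ ≠ 88
df = n - 1 = 24
t = (x̄ - μ₀) / (s/√n) = (82.74 - 88) / (18.75/√25) = -1.403
p-value = 0.1735

Since p-value > α = 0.01, we fail to reject H₀.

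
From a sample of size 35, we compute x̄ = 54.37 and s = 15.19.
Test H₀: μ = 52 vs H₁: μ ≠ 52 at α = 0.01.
One-sample t-test:
H₀: μ = 52
H₁: μ ≠ 52
df = n - 1 = 34
t = (x̄ - μ₀) / (s/√n) = (54.37 - 52) / (15.19/√35) = 0.923
p-value = 0.3625

Since p-value > α = 0.01, we fail to reject H₀.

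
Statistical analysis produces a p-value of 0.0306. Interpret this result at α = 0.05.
Since p = 0.0306 < α = 0.05, reject H₀.
There is sufficient evidence to reject the null hypothesis; the result is statistically significant at the 0.05 level.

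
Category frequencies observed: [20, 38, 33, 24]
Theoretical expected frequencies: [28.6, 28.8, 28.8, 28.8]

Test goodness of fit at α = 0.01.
Chi-square goodness of fit test:
H₀: observed counts match expected distribution
H₁: observed counts differ from expected distribution
df = k - 1 = 3
χ² = Σ(O - E)²/E
   = (20 - 28.6)²/28.6 + (38 - 28.8)²/28.8 + (33 - 28.8)²/28.8 + (24 - 28.8)²/28.8
   = 2.586 + 2.939 + 0.612 + 0.800
   = 6.94
p-value = 0.0739

Since p-value > α = 0.01, we fail to reject H₀.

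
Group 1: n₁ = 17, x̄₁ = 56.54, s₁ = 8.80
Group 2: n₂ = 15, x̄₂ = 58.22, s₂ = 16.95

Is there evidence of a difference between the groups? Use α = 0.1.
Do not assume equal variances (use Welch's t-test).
Welch's two-sample t-test:
H₀: μ₁ = μ₂
H₁: μ₁ ≠ μ₂
s₁²/n₁ = 8.80²/17 = 4.5553,  s₂²/n₂ = 16.95²/15 = 19.1535
SE = √(s₁²/n₁ + s₂²/n₂) = √(4.5553 + 19.1535) = 4.8692
df (Welch-Satterthwaite) = (s₁²/n₁ + s₂²/n₂)² / [(s₁²/n₁)²/(n₁-1) + (s₂²/n₂)²/(n₂-1)] ≈ 20.44
t = (x̄₁ - x̄₂) / SE = (56.54 - 58.22) / 4.8692 = -1.68 / 4.8692 = -0.345
p-value = 0.7336

Since p-value > α = 0.1, we fail to reject H₀.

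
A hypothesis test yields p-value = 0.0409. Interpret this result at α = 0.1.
Since p = 0.0409 < α = 0.1, reject H₀.
There is sufficient evidence to reject the null hypothesis; the result is statistically significant at the 0.1 level.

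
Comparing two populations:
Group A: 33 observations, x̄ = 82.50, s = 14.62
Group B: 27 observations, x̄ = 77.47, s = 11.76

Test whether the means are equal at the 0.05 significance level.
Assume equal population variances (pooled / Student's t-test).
Student's two-sample t-test (equal variances):
H₀: μ₁ = μ₂
H₁: μ₁ ≠ μ₂
df = n₁ + n₂ - 2 = 58
Pooled variance s_p² = [(n₁-1)s₁² + (n₂-1)s₂²] / (n₁ + n₂ - 2) = [(32)(14.62²) + (26)(11.76²)] / 58 = 179.9234
SE = √(s_p²(1/n₁ + 1/n₂)) = √(179.9234 × (1/33 + 1/27)) = 3.4808
t = (x̄₁ - x̄₂) / SE = (82.50 - 77.47) / 3.4808 = 5.03 / 3.4808 = 1.445
p-value = 0.1538

Since p-value > α = 0.05, we fail to reject H₀.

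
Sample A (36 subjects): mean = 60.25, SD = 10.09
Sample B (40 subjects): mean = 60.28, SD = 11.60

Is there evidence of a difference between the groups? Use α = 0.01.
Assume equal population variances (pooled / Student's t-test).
Student's two-sample t-test (equal variances):
H₀: μ₁ = μ₂
H₁: μ₁ ≠ μ₂
df = n₁ + n₂ - 2 = 74
Pooled variance s_p² = [(n₁-1)s₁² + (n₂-1)s₂²] / (n₁ + n₂ - 2) = [(35)(10.09²) + (39)(11.60²)] / 74 = 119.0692
SE = √(s_p²(1/n₁ + 1/n₂)) = √(119.0692 × (1/36 + 1/40)) = 2.5068
t = (x̄₁ - x̄₂) / SE = (60.25 - 60.28) / 2.5068 = -0.03 / 2.5068 = -0.012
p-value = 0.9905

Since p-value > α = 0.01, we fail to reject H₀.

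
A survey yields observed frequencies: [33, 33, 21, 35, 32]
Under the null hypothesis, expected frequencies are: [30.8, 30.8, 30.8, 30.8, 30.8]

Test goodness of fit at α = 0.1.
Chi-square goodness of fit test:
H₀: observed counts match expected distribution
H₁: observed counts differ from expected distribution
df = k - 1 = 4
χ² = Σ(O - E)²/E
   = (33 - 30.8)²/30.8 + (33 - 30.8)²/30.8 + (21 - 30.8)²/30.8 + (35 - 30.8)²/30.8 + (32 - 30.8)²/30.8
   = 0.157 + 0.157 + 3.118 + 0.573 + 0.047
   = 4.05
p-value = 0.3990

Since p-value > α = 0.1, we fail to reject H₀.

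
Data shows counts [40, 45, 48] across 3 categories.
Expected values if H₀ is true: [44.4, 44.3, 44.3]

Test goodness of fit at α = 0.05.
Chi-square goodness of fit test:
H₀: observed counts match expected distribution
H₁: observed counts differ from expected distribution
df = k - 1 = 2
χ² = Σ(O - E)²/E
   = (40 - 44.4)²/44.4 + (45 - 44.3)²/44.3 + (48 - 44.3)²/44.3
   = 0.436 + 0.011 + 0.309
   = 0.76
p-value = 0.6852

Since p-value > α = 0.05, we fail to reject H₀.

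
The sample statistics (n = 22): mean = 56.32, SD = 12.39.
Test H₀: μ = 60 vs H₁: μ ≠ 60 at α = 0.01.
One-sample t-test:
H₀: μ = 60
H₁: μ ≠ 60
df = n - 1 = 21
t = (x̄ - μ₀) / (s/√n) = (56.32 - 60) / (12.39/√22) = -1.393
p-value = 0.1782

Since p-value > α = 0.01, we fail to reject H₀.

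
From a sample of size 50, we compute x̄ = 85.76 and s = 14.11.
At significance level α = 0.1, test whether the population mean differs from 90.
One-sample t-test:
H₀: μ = 90
H₁: μ ≠ 90
df = n - 1 = 49
t = (x̄ - μ₀) / (s/√n) = (85.76 - 90) / (14.11/√50) = -2.125
p-value = 0.0387

Since p-value < α = 0.1, we reject H₀.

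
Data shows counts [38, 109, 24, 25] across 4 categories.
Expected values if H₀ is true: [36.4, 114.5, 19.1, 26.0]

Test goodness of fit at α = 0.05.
Chi-square goodness of fit test:
H₀: observed counts match expected distribution
H₁: observed counts differ from expected distribution
df = k - 1 = 3
χ² = Σ(O - E)²/E
   = (38 - 36.4)²/36.4 + (109 - 114.5)²/114.5 + (24 - 19.1)²/19.1 + (25 - 26.0)²/26.0
   = 0.070 + 0.264 + 1.257 + 0.038
   = 1.63
p-value = 0.6526

Since p-value > α = 0.05, we fail to reject H₀.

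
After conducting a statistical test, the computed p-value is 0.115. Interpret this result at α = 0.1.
Since p = 0.115 > α = 0.1, fail to reject H₀.
There is insufficient evidence to reject the null hypothesis; the result is not statistically significant at the 0.1 level.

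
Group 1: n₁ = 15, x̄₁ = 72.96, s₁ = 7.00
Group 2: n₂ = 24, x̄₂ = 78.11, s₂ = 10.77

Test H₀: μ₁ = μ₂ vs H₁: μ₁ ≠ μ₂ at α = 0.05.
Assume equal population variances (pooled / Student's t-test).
Student's two-sample t-test (equal variances):
H₀: μ₁ = μ₂
H₁: μ₁ ≠ μ₂
df = n₁ + n₂ - 2 = 37
Pooled variance s_p² = [(n₁-1)s₁² + (n₂-1)s₂²] / (n₁ + n₂ - 2) = [(14)(7.00²) + (23)(10.77²)] / 37 = 90.6442
SE = √(s_p²(1/n₁ + 1/n₂)) = √(90.6442 × (1/15 + 1/24)) = 3.1337
t = (x̄₁ - x̄₂) / SE = (72.96 - 78.11) / 3.1337 = -5.15 / 3.1337 = -1.643
p-value = 0.1088

Since p-value > α = 0.05, we fail to reject H₀.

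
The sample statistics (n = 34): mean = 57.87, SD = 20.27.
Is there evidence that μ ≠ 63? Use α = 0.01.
One-sample t-test:
H₀: μ = 63
H₁: μ ≠ 63
df = n - 1 = 33
t = (x̄ - μ₀) / (s/√n) = (57.87 - 63) / (20.27/√34) = -1.476
p-value = 0.1495

Since p-value > α = 0.01, we fail to reject H₀.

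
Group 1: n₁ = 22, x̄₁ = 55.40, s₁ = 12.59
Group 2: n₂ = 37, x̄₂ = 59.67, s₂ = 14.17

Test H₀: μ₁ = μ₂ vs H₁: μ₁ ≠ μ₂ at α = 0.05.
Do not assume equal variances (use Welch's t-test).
Welch's two-sample t-test:
H₀: μ₁ = μ₂
H₁: μ₁ ≠ μ₂
s₁²/n₁ = 12.59²/22 = 7.2049,  s₂²/n₂ = 14.17²/37 = 5.4267
SE = √(s₁²/n₁ + s₂²/n₂) = √(7.2049 + 5.4267) = 3.5541
df (Welch-Satterthwaite) = (s₁²/n₁ + s₂²/n₂)² / [(s₁²/n₁)²/(n₁-1) + (s₂²/n₂)²/(n₂-1)] ≈ 48.50
t = (x̄₁ - x̄₂) / SE = (55.40 - 59.67) / 3.5541 = -4.27 / 3.5541 = -1.201
p-value = 0.2354

Since p-value > α = 0.05, we fail to reject H₀.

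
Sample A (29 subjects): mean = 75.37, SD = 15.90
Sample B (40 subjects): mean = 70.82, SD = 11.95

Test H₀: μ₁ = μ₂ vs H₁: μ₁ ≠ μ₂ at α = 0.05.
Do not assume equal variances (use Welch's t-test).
Welch's two-sample t-test:
H₀: μ₁ = μ₂
H₁: μ₁ ≠ μ₂
s₁²/n₁ = 15.90²/29 = 8.7176,  s₂²/n₂ = 11.95²/40 = 3.5701
SE = √(s₁²/n₁ + s₂²/n₂) = √(8.7176 + 3.5701) = 3.5054
df (Welch-Satterthwaite) = (s₁²/n₁ + s₂²/n₂)² / [(s₁²/n₁)²/(n₁-1) + (s₂²/n₂)²/(n₂-1)] ≈ 49.65
t = (x̄₁ - x̄₂) / SE = (75.37 - 70.82) / 3.5054 = 4.55 / 3.5054 = 1.298
p-value = 0.2003

Since p-value > α = 0.05, we fail to reject H₀.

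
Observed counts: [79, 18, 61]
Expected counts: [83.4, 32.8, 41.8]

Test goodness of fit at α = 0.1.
Chi-square goodness of fit test:
H₀: observed counts match expected distribution
H₁: observed counts differ from expected distribution
df = k - 1 = 2
χ² = Σ(O - E)²/E
   = (79 - 83.4)²/83.4 + (18 - 32.8)²/32.8 + (61 - 41.8)²/41.8
   = 0.232 + 6.678 + 8.819
   = 15.73
p-value = 0.0004

Since p-value < α = 0.1, we reject H₀.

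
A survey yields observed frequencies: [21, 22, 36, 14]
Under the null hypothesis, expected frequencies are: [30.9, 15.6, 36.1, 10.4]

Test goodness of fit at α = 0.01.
Chi-square goodness of fit test:
H₀: observed counts match expected distribution
H₁: observed counts differ from expected distribution
df = k - 1 = 3
χ² = Σ(O - E)²/E
   = (21 - 30.9)²/30.9 + (22 - 15.6)²/15.6 + (36 - 36.1)²/36.1 + (14 - 10.4)²/10.4
   = 3.172 + 2.626 + 0.000 + 1.246
   = 7.04
p-value = 0.0705

Since p-value > α = 0.01, we fail to reject H₀.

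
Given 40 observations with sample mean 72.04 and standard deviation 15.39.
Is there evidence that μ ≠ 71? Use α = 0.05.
One-sample t-test:
H₀: μ = 71
H₁: μ ≠ 71
df = n - 1 = 39
t = (x̄ - μ₀) / (s/√n) = (72.04 - 71) / (15.39/√40) = 0.427
p-value = 0.6714

Since p-value > α = 0.05, we fail to reject H₀.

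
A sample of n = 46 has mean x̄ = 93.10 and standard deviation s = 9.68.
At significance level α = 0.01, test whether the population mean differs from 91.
One-sample t-test:
H₀: μ = 91
H₁: μ ≠ 91
df = n - 1 = 45
t = (x̄ - μ₀) / (s/√n) = (93.10 - 91) / (9.68/√46) = 1.471
p-value = 0.1481

Since p-value > α = 0.01, we fail to reject H₀.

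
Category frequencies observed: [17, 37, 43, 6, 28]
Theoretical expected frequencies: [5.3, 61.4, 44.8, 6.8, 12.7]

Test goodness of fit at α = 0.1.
Chi-square goodness of fit test:
H₀: observed counts match expected distribution
H₁: observed counts differ from expected distribution
df = k - 1 = 4
χ² = Σ(O - E)²/E
   = (17 - 5.3)²/5.3 + (37 - 61.4)²/61.4 + (43 - 44.8)²/44.8 + (6 - 6.8)²/6.8 + (28 - 12.7)²/12.7
   = 25.828 + 9.696 + 0.072 + 0.094 + 18.432
   = 54.12
p-value < 0.0001

Since p-value < α = 0.1, we reject H₀.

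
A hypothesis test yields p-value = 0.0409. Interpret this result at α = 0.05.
Since p = 0.0409 < α = 0.05, reject H₀.
There is sufficient evidence to reject the null hypothesis; the result is statistically significant at the 0.05 level.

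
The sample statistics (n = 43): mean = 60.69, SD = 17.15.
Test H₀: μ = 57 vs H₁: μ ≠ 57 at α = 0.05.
One-sample t-test:
H₀: μ = 57
H₁: μ ≠ 57
df = n - 1 = 42
t = (x̄ - μ₀) / (s/√n) = (60.69 - 57) / (17.15/√43) = 1.411
p-value = 0.1656

Since p-value > α = 0.05, we fail to reject H₀.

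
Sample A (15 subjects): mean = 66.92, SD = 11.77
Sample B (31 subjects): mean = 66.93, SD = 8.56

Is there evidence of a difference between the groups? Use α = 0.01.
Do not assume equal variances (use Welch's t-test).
Welch's two-sample t-test:
H₀: μ₁ = μ₂
H₁: μ₁ ≠ μ₂
s₁²/n₁ = 11.77²/15 = 9.2355,  s₂²/n₂ = 8.56²/31 = 2.3637
SE = √(s₁²/n₁ + s₂²/n₂) = √(9.2355 + 2.3637) = 3.4058
df (Welch-Satterthwaite) = (s₁²/n₁ + s₂²/n₂)² / [(s₁²/n₁)²/(n₁-1) + (s₂²/n₂)²/(n₂-1)] ≈ 21.43
t = (x̄₁ - x̄₂) / SE = (66.92 - 66.93) / 3.4058 = -0.01 / 3.4058 = -0.003
p-value = 0.9977

Since p-value > α = 0.01, we fail to reject H₀.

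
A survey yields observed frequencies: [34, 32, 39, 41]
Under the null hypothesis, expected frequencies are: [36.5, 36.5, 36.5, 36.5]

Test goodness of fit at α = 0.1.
Chi-square goodness of fit test:
H₀: observed counts match expected distribution
H₁: observed counts differ from expected distribution
df = k - 1 = 3
χ² = Σ(O - E)²/E
   = (34 - 36.5)²/36.5 + (32 - 36.5)²/36.5 + (39 - 36.5)²/36.5 + (41 - 36.5)²/36.5
   = 0.171 + 0.555 + 0.171 + 0.555
   = 1.45
p-value = 0.6934

Since p-value > α = 0.1, we fail to reject H₀.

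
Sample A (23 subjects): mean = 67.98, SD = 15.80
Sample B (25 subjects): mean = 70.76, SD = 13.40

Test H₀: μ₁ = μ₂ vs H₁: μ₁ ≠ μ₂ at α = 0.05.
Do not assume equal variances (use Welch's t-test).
Welch's two-sample t-test:
H₀: μ₁ = μ₂
H₁: μ₁ ≠ μ₂
s₁²/n₁ = 15.80²/23 = 10.8539,  s₂²/n₂ = 13.40²/25 = 7.1824
SE = √(s₁²/n₁ + s₂²/n₂) = √(10.8539 + 7.1824) = 4.2469
df (Welch-Satterthwaite) = (s₁²/n₁ + s₂²/n₂)² / [(s₁²/n₁)²/(n₁-1) + (s₂²/n₂)²/(n₂-1)] ≈ 43.35
t = (x̄₁ - x̄₂) / SE = (67.98 - 70.76) / 4.2469 = -2.78 / 4.2469 = -0.655
p-value = 0.5162

Since p-value > α = 0.05, we fail to reject H₀.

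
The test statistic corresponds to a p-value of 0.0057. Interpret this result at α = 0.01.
Since p = 0.0057 < α = 0.01, reject H₀.
There is sufficient evidence to reject the null hypothesis; the result is statistically significant at the 0.01 level.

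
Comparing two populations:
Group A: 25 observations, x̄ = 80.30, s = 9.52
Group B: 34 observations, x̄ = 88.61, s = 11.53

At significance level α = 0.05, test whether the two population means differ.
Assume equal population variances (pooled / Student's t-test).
Student's two-sample t-test (equal variances):
H₀: μ₁ = μ₂
H₁: μ₁ ≠ μ₂
df = n₁ + n₂ - 2 = 57
Pooled variance s_p² = [(n₁-1)s₁² + (n₂-1)s₂²] / (n₁ + n₂ - 2) = [(24)(9.52²) + (33)(11.53²)] / 57 = 115.1260
SE = √(s_p²(1/n₁ + 1/n₂)) = √(115.1260 × (1/25 + 1/34)) = 2.8269
t = (x̄₁ - x̄₂) / SE = (80.30 - 88.61) / 2.8269 = -8.31 / 2.8269 = -2.940
p-value = 0.0047

Since p-value < α = 0.05, we reject H₀.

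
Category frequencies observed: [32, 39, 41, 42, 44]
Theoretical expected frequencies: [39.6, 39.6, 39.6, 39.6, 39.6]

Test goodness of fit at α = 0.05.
Chi-square goodness of fit test:
H₀: observed counts match expected distribution
H₁: observed counts differ from expected distribution
df = k - 1 = 4
χ² = Σ(O - E)²/E
   = (32 - 39.6)²/39.6 + (39 - 39.6)²/39.6 + (41 - 39.6)²/39.6 + (42 - 39.6)²/39.6 + (44 - 39.6)²/39.6
   = 1.459 + 0.009 + 0.049 + 0.145 + 0.489
   = 2.15
p-value = 0.7079

Since p-value > α = 0.05, we fail to reject H₀.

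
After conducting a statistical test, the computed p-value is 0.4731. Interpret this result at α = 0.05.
Since p = 0.4731 > α = 0.05, fail to reject H₀.
There is insufficient evidence to reject the null hypothesis; the result is not statistically significant at the 0.05 level.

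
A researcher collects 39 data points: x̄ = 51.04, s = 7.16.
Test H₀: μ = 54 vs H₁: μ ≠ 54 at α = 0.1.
One-sample t-test:
H₀: μ = 54
H₁: μ ≠ 54
df = n - 1 = 38
t = (x̄ - μ₀) / (s/√n) = (51.04 - 54) / (7.16/√39) = -2.582
p-value = 0.0138

Since p-value < α = 0.1, we reject H₀.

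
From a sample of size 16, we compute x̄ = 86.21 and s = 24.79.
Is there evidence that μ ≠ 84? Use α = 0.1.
One-sample t-test:
H₀: μ = 84
H₁: μ ≠ 84
df = n - 1 = 15
t = (x̄ - μ₀) / (s/√n) = (86.21 - 84) / (24.79/√16) = 0.357
p-value = 0.7264

Since p-value > α = 0.1, we fail to reject H₀.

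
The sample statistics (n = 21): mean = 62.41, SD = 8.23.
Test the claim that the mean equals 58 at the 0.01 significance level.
One-sample t-test:
H₀: μ = 58
H₁: μ ≠ 58
df = n - 1 = 20
t = (x̄ - μ₀) / (s/√n) = (62.41 - 58) / (8.23/√21) = 2.456
p-value = 0.0233

Since p-value > α = 0.01, we fail to reject H₀.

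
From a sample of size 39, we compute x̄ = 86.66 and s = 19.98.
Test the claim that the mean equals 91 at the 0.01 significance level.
One-sample t-test:
H₀: μ = 91
H₁: μ ≠ 91
df = n - 1 = 38
t = (x̄ - μ₀) / (s/√n) = (86.66 - 91) / (19.98/√39) = -1.357
p-value = 0.1829

Since p-value > α = 0.01, we fail to reject H₀.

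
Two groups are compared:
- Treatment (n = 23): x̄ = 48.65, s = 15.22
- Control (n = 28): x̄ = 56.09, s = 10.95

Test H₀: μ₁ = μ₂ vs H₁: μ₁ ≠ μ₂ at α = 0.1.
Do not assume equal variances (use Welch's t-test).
Welch's two-sample t-test:
H₀: μ₁ = μ₂
H₁: μ₁ ≠ μ₂
s₁²/n₁ = 15.22²/23 = 10.0717,  s₂²/n₂ = 10.95²/28 = 4.2822
SE = √(s₁²/n₁ + s₂²/n₂) = √(10.0717 + 4.2822) = 3.7887
df (Welch-Satterthwaite) = (s₁²/n₁ + s₂²/n₂)² / [(s₁²/n₁)²/(n₁-1) + (s₂²/n₂)²/(n₂-1)] ≈ 38.95
t = (x̄₁ - x̄₂) / SE = (48.65 - 56.09) / 3.7887 = -7.44 / 3.7887 = -1.964
p-value = 0.0567

Since p-value < α = 0.1, we reject H₀.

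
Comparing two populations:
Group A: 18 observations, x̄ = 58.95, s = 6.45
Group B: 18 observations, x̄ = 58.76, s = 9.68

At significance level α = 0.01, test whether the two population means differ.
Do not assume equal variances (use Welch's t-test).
Welch's two-sample t-test:
H₀: μ₁ = μ₂
H₁: μ₁ ≠ μ₂
s₁²/n₁ = 6.45²/18 = 2.3112,  s₂²/n₂ = 9.68²/18 = 5.2057
SE = √(s₁²/n₁ + s₂²/n₂) = √(2.3112 + 5.2057) = 2.7417
df (Welch-Satterthwaite) = (s₁²/n₁ + s₂²/n₂)² / [(s₁²/n₁)²/(n₁-1) + (s₂²/n₂)²/(n₂-1)] ≈ 29.61
t = (x̄₁ - x̄₂) / SE = (58.95 - 58.76) / 2.7417 = 0.19 / 2.7417 = 0.069
p-value = 0.9452

Since p-value > α = 0.01, we fail to reject H₀.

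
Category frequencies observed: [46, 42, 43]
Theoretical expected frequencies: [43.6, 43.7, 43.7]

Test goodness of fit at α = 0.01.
Chi-square goodness of fit test:
H₀: observed counts match expected distribution
H₁: observed counts differ from expected distribution
df = k - 1 = 2
χ² = Σ(O - E)²/E
   = (46 - 43.6)²/43.6 + (42 - 43.7)²/43.7 + (43 - 43.7)²/43.7
   = 0.132 + 0.066 + 0.011
   = 0.21
p-value = 0.9006

Since p-value > α = 0.01, we fail to reject H₀.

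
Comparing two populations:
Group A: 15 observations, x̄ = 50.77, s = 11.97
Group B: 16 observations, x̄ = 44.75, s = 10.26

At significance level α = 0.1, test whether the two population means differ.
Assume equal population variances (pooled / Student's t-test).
Student's two-sample t-test (equal variances):
H₀: μ₁ = μ₂
H₁: μ₁ ≠ μ₂
df = n₁ + n₂ - 2 = 29
Pooled variance s_p² = [(n₁-1)s₁² + (n₂-1)s₂²] / (n₁ + n₂ - 2) = [(14)(11.97²) + (15)(10.26²)] / 29 = 123.6188
SE = √(s_p²(1/n₁ + 1/n₂)) = √(123.6188 × (1/15 + 1/16)) = 3.9959
t = (x̄₁ - x̄₂) / SE = (50.77 - 44.75) / 3.9959 = 6.02 / 3.9959 = 1.507
p-value = 0.1427

Since p-value > α = 0.1, we fail to reject H₀.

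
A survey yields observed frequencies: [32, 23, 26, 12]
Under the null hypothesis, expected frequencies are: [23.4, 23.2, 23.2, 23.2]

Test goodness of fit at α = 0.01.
Chi-square goodness of fit test:
H₀: observed counts match expected distribution
H₁: observed counts differ from expected distribution
df = k - 1 = 3
χ² = Σ(O - E)²/E
   = (32 - 23.4)²/23.4 + (23 - 23.2)²/23.2 + (26 - 23.2)²/23.2 + (12 - 23.2)²/23.2
   = 3.161 + 0.002 + 0.338 + 5.407
   = 8.91
p-value = 0.0306

Since p-value > α = 0.01, we fail to reject H₀.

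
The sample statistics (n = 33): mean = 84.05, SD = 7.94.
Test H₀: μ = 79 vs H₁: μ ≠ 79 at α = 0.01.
One-sample t-test:
H₀: μ = 79
H₁: μ ≠ 79
df = n - 1 = 32
t = (x̄ - μ₀) / (s/√n) = (84.05 - 79) / (7.94/√33) = 3.654
p-value = 0.0009

Since p-value < α = 0.01, we reject H₀.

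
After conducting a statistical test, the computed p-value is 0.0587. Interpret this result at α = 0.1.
Since p = 0.0587 < α = 0.1, reject H₀.
There is sufficient evidence to reject the null hypothesis; the result is statistically significant at the 0.1 level.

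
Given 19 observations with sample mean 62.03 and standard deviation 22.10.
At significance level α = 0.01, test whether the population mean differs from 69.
One-sample t-test:
H₀: μ = 69
H₁: μ ≠ 69
df = n - 1 = 18
t = (x̄ - μ₀) / (s/√n) = (62.03 - 69) / (22.10/√19) = -1.375
p-value = 0.1861

Since p-value > α = 0.01, we fail to reject H₀.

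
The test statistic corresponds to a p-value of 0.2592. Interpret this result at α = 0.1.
Since p = 0.2592 > α = 0.1, fail to reject H₀.
There is insufficient evidence to reject the null hypothesis; the result is not statistically significant at the 0.1 level.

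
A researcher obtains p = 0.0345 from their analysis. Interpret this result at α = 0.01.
Since p = 0.0345 > α = 0.01, fail to reject H₀.
There is insufficient evidence to reject the null hypothesis; the result is not statistically significant at the 0.01 level.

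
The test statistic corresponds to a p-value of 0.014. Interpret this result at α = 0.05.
Since p = 0.014 < α = 0.05, reject H₀.
There is sufficient evidence to reject the null hypothesis; the result is statistically significant at the 0.05 level.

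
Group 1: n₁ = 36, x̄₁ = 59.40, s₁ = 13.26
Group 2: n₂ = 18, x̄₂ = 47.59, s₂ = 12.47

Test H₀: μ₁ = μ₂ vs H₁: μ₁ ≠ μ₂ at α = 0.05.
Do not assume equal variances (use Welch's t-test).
Welch's two-sample t-test:
H₀: μ₁ = μ₂
H₁: μ₁ ≠ μ₂
s₁²/n₁ = 13.26²/36 = 4.8841,  s₂²/n₂ = 12.47²/18 = 8.6389
SE = √(s₁²/n₁ + s₂²/n₂) = √(4.8841 + 8.6389) = 3.6774
df (Welch-Satterthwaite) = (s₁²/n₁ + s₂²/n₂)² / [(s₁²/n₁)²/(n₁-1) + (s₂²/n₂)²/(n₂-1)] ≈ 36.06
t = (x̄₁ - x̄₂) / SE = (59.40 - 47.59) / 3.6774 = 11.81 / 3.6774 = 3.212
p-value = 0.0028

Since p-value < α = 0.05, we reject H₀.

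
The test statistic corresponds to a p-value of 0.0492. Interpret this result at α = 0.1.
Since p = 0.0492 < α = 0.1, reject H₀.
There is sufficient evidence to reject the null hypothesis; the result is statistically significant at the 0.1 level.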